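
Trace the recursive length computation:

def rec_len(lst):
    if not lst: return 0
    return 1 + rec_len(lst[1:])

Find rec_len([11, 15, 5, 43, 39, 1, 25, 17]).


rec_len([11, 15, 5, 43, 39, 1, 25, 17]) = 1 + rec_len([15, 5, 43, 39, 1, 25, 17])
rec_len([15, 5, 43, 39, 1, 25, 17]) = 1 + rec_len([5, 43, 39, 1, 25, 17])
rec_len([5, 43, 39, 1, 25, 17]) = 1 + rec_len([43, 39, 1, 25, 17])
rec_len([43, 39, 1, 25, 17]) = 1 + rec_len([39, 1, 25, 17])
rec_len([39, 1, 25, 17]) = 1 + rec_len([1, 25, 17])
rec_len([1, 25, 17]) = 1 + rec_len([25, 17])
rec_len([25, 17]) = 1 + rec_len([17])
rec_len([17]) = 1 + rec_len([])
rec_len([]) = 0  (base case)
Unwinding: 1 + 1 + 1 + 1 + 1 + 1 + 1 + 1 + 0 = 8

8


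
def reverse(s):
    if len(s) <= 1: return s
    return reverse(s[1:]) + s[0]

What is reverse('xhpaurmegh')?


reverse('xhpaurmegh') = reverse('hpaurmegh') + 'x'
reverse('hpaurmegh') = reverse('paurmegh') + 'h'
reverse('paurmegh') = reverse('aurmegh') + 'p'
reverse('aurmegh') = reverse('urmegh') + 'a'
reverse('urmegh') = reverse('rmegh') + 'u'
reverse('rmegh') = reverse('megh') + 'r'
reverse('megh') = reverse('egh') + 'm'
reverse('egh') = reverse('gh') + 'e'
reverse('gh') = reverse('h') + 'g'
reverse('h') = 'h'  (base case)
Concatenating: 'h' + 'g' + 'e' + 'm' + 'r' + 'u' + 'a' + 'p' + 'h' + 'x' = 'hgemruaphx'

hgemruaphx


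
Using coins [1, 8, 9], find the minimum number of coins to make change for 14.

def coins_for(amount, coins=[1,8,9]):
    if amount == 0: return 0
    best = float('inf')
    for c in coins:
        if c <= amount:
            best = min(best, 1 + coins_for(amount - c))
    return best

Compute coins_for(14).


Building up with DP:
coins_for(0) = 0
coins_for(1) = min(1+coins_for(0)=1+0=1) = 1
coins_for(2) = min(1+coins_for(1)=1+1=2) = 2
coins_for(3) = min(1+coins_for(2)=1+2=3) = 3
coins_for(4) = min(1+coins_for(3)=1+3=4) = 4
coins_for(5) = min(1+coins_for(4)=1+4=5) = 5
coins_for(6) = min(1+coins_for(5)=1+5=6) = 6
coins_for(7) = min(1+coins_for(6)=1+6=7) = 7
coins_for(8) = min(1+coins_for(7)=1+7=8, 1+coins_for(0)=1+0=1) = 1
coins_for(9) = min(1+coins_for(8)=1+1=2, 1+coins_for(1)=1+1=2, 1+coins_for(0)=1+0=1) = 1
coins_for(10) = min(1+coins_for(9)=1+1=2, 1+coins_for(2)=1+2=3, 1+coins_for(1)=1+1=2) = 2
coins_for(11) = min(1+coins_for(10)=1+2=3, 1+coins_for(3)=1+3=4, 1+coins_for(2)=1+2=3) = 3
coins_for(12) = min(1+coins_for(11)=1+3=4, 1+coins_for(4)=1+4=5, 1+coins_for(3)=1+3=4) = 4
coins_for(13) = min(1+coins_for(12)=1+4=5, 1+coins_for(5)=1+5=6, 1+coins_for(4)=1+4=5) = 5
coins_for(14) = min(1+coins_for(13)=1+5=6, 1+coins_for(6)=1+6=7, 1+coins_for(5)=1+5=6) = 6

6


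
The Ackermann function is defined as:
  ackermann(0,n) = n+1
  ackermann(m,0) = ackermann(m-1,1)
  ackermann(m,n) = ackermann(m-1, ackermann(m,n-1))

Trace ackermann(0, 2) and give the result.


ackermann(0, 2) = 3
Result: ackermann(0, 2) = 3

3


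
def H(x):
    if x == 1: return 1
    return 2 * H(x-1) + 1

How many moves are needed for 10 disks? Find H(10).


H(10) = 2 * H(9) + 1
H(9) = 2 * H(8) + 1
H(8) = 2 * H(7) + 1
H(7) = 2 * H(6) + 1
H(6) = 2 * H(5) + 1
H(5) = 2 * H(4) + 1
H(4) = 2 * H(3) + 1
H(3) = 2 * H(2) + 1
H(2) = 2 * H(1) + 1
H(1) = 1  (base case)
H(2) = 2 * 1 + 1 = 3
H(3) = 2 * 3 + 1 = 7
H(4) = 2 * 7 + 1 = 15
H(5) = 2 * 15 + 1 = 31
H(6) = 2 * 31 + 1 = 63
H(7) = 2 * 63 + 1 = 127
H(8) = 2 * 127 + 1 = 255
H(9) = 2 * 255 + 1 = 511
H(10) = 2 * 511 + 1 = 1023

1023


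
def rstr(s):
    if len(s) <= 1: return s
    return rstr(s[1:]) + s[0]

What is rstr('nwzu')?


rstr('nwzu') = rstr('wzu') + 'n'
rstr('wzu') = rstr('zu') + 'w'
rstr('zu') = rstr('u') + 'z'
rstr('u') = 'u'  (base case)
Concatenating: 'u' + 'z' + 'w' + 'n' = 'uzwn'

uzwn


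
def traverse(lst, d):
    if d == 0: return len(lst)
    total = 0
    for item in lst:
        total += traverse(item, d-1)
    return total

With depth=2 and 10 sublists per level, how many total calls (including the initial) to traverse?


At depth 0 (root): 1 call
At depth 1: each of 1 parents calls traverse on 10 children = 10 calls
At depth 2: each of 10 parents calls traverse on 10 children = 100 calls
Total: 1 + 10 + 100 = 111

111


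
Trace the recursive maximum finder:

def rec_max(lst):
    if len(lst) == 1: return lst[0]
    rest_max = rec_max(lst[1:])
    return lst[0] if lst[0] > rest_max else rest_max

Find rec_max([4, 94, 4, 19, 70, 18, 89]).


rec_max([4, 94, 4, 19, 70, 18, 89]): compare 4 with rec_max([94, 4, 19, 70, 18, 89])
rec_max([94, 4, 19, 70, 18, 89]): compare 94 with rec_max([4, 19, 70, 18, 89])
rec_max([4, 19, 70, 18, 89]): compare 4 with rec_max([19, 70, 18, 89])
rec_max([19, 70, 18, 89]): compare 19 with rec_max([70, 18, 89])
rec_max([70, 18, 89]): compare 70 with rec_max([18, 89])
rec_max([18, 89]): compare 18 with rec_max([89])
rec_max([89]) = 89  (base case)
Compare 18 with 89 -> 89
Compare 70 with 89 -> 89
Compare 19 with 89 -> 89
Compare 4 with 89 -> 89
Compare 94 with 89 -> 94
Compare 4 with 94 -> 94

94


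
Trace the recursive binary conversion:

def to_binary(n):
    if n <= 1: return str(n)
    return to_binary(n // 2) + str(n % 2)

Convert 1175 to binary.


to_binary(1175) = to_binary(587) + '1'
to_binary(587) = to_binary(293) + '1'
to_binary(293) = to_binary(146) + '1'
to_binary(146) = to_binary(73) + '0'
to_binary(73) = to_binary(36) + '1'
to_binary(36) = to_binary(18) + '0'
to_binary(18) = to_binary(9) + '0'
to_binary(9) = to_binary(4) + '1'
to_binary(4) = to_binary(2) + '0'
to_binary(2) = to_binary(1) + '0'
to_binary(1) = '1'  (base case)
Concatenating: '1' + '0' + '0' + '1' + '0' + '0' + '1' + '0' + '1' + '1' + '1' = '10010010111'

10010010111


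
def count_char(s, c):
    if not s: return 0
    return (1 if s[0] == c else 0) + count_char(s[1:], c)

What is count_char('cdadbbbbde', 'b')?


s[0]='c' != 'b' -> 0
s[0]='d' != 'b' -> 0
s[0]='a' != 'b' -> 0
s[0]='d' != 'b' -> 0
s[0]='b' == 'b' -> 1
s[0]='b' == 'b' -> 1
s[0]='b' == 'b' -> 1
s[0]='b' == 'b' -> 1
s[0]='d' != 'b' -> 0
s[0]='e' != 'b' -> 0
Sum: 0 + 0 + 0 + 0 + 1 + 1 + 1 + 1 + 0 + 0 = 4

4


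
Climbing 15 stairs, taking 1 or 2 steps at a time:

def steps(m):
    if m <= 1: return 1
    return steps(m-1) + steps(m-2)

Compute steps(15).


Building up from base cases:
steps(0) = 1
steps(1) = 1
steps(2) = steps(1) + steps(0) = 1 + 1 = 2
steps(3) = steps(2) + steps(1) = 2 + 1 = 3
steps(4) = steps(3) + steps(2) = 3 + 2 = 5
steps(5) = steps(4) + steps(3) = 5 + 3 = 8
steps(6) = steps(5) + steps(4) = 8 + 5 = 13
steps(7) = steps(6) + steps(5) = 13 + 8 = 21
steps(8) = steps(7) + steps(6) = 21 + 13 = 34
steps(9) = steps(8) + steps(7) = 34 + 21 = 55
steps(10) = steps(9) + steps(8) = 55 + 34 = 89
steps(11) = steps(10) + steps(9) = 89 + 55 = 144
steps(12) = steps(11) + steps(10) = 144 + 89 = 233
steps(13) = steps(12) + steps(11) = 233 + 144 = 377
steps(14) = steps(13) + steps(12) = 377 + 233 = 610
steps(15) = steps(14) + steps(13) = 610 + 377 = 987

987


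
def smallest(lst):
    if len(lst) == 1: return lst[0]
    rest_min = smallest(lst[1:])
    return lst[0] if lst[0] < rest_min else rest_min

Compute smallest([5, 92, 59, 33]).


smallest([5, 92, 59, 33]): compare 5 with smallest([92, 59, 33])
smallest([92, 59, 33]): compare 92 with smallest([59, 33])
smallest([59, 33]): compare 59 with smallest([33])
smallest([33]) = 33  (base case)
Compare 59 with 33 -> 33
Compare 92 with 33 -> 33
Compare 5 with 33 -> 5

5


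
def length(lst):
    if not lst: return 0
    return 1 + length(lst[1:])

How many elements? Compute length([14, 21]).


length([14, 21]) = 1 + length([21])
length([21]) = 1 + length([])
length([]) = 0  (base case)
Unwinding: 1 + 1 + 0 = 2

2


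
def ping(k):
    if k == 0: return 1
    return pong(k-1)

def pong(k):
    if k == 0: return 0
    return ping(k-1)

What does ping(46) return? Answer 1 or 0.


ping(46) = pong(45)
pong(45) = ping(44)
ping(44) = pong(43)
pong(43) = ping(42)
ping(42) = pong(41)
pong(41) = ping(40)
ping(40) = pong(39)
pong(39) = ping(38)
ping(38) = pong(37)
pong(37) = ping(36)
ping(36) = pong(35)
pong(35) = ping(34)
ping(34) = pong(33)
pong(33) = ping(32)
ping(32) = pong(31)
pong(31) = ping(30)
ping(30) = pong(29)
pong(29) = ping(28)
ping(28) = pong(27)
pong(27) = ping(26)
ping(26) = pong(25)
pong(25) = ping(24)
ping(24) = pong(23)
pong(23) = ping(22)
ping(22) = pong(21)
pong(21) = ping(20)
ping(20) = pong(19)
pong(19) = ping(18)
ping(18) = pong(17)
pong(17) = ping(16)
ping(16) = pong(15)
pong(15) = ping(14)
ping(14) = pong(13)
pong(13) = ping(12)
ping(12) = pong(11)
pong(11) = ping(10)
ping(10) = pong(9)
pong(9) = ping(8)
ping(8) = pong(7)
pong(7) = ping(6)
ping(6) = pong(5)
pong(5) = ping(4)
ping(4) = pong(3)
pong(3) = ping(2)
ping(2) = pong(1)
pong(1) = ping(0)
ping(0) = 1  (base case)
Result: 1

1


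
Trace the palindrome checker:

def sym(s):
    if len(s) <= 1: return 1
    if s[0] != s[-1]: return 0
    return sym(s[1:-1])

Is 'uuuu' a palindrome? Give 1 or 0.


sym('uuuu'): s[0]='u' == s[-1]='u' -> check sym('uu')
sym('uu'): s[0]='u' == s[-1]='u' -> check sym('')
sym(''): len <= 1 -> return 1  (base case)
Result: 1 (palindrome)

1


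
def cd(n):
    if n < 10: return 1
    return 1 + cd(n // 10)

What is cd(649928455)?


cd(649928455) = 1 + cd(64992845)
cd(64992845) = 1 + cd(6499284)
cd(6499284) = 1 + cd(649928)
cd(649928) = 1 + cd(64992)
cd(64992) = 1 + cd(6499)
cd(6499) = 1 + cd(649)
cd(649) = 1 + cd(64)
cd(64) = 1 + cd(6)
cd(6) = 1  (base case: 6 < 10)
Unwinding: 1 + 1 + 1 + 1 + 1 + 1 + 1 + 1 + 1 = 9

9


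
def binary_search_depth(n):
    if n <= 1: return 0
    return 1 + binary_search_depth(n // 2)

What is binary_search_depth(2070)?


2070 / 2 = 1035
1035 / 2 = 517
517 / 2 = 258
258 / 2 = 129
129 / 2 = 64
64 / 2 = 32
32 / 2 = 16
16 / 2 = 8
8 / 2 = 4
4 / 2 = 2
2 / 2 = 1
Reached 1 after 11 halvings

11


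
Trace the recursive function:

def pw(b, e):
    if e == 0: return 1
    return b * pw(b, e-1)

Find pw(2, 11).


pw(2, 11)
= 2 * pw(2, 10)
= 2 * 2 * pw(2, 9)
= 2 * 2 * 2 * pw(2, 8)
= 2 * 2 * 2 * 2 * pw(2, 7)
= 2 * 2 * 2 * 2 * 2 * pw(2, 6)
= 2 * 2 * 2 * 2 * 2 * 2 * pw(2, 5)
= 2 * 2 * 2 * 2 * 2 * 2 * 2 * pw(2, 4)
= 2 * 2 * 2 * 2 * 2 * 2 * 2 * 2 * pw(2, 3)
= 2 * 2 * 2 * 2 * 2 * 2 * 2 * 2 * 2 * pw(2, 2)
= 2 * 2 * 2 * 2 * 2 * 2 * 2 * 2 * 2 * 2 * pw(2, 1)
= 2 * 2 * 2 * 2 * 2 * 2 * 2 * 2 * 2 * 2 * 2 * pw(2, 0)
= 2 * 2 * 2 * 2 * 2 * 2 * 2 * 2 * 2 * 2 * 2 * 1
= 2048

2048


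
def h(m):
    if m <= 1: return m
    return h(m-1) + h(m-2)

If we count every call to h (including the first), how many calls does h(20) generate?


Let C(n) = total calls for h(n)
C(0) = 1, C(1) = 1
C(2) = 1 + C(1) + C(0) = 1 + 1 + 1 = 3
C(3) = 1 + C(2) + C(1) = 1 + 3 + 1 = 5
C(4) = 1 + C(3) + C(2) = 1 + 5 + 3 = 9
C(5) = 1 + C(4) + C(3) = 1 + 9 + 5 = 15
C(6) = 1 + C(5) + C(4) = 1 + 15 + 9 = 25
C(7) = 1 + C(6) + C(5) = 1 + 25 + 15 = 41
C(8) = 1 + C(7) + C(6) = 1 + 41 + 25 = 67
C(9) = 1 + C(8) + C(7) = 1 + 67 + 41 = 109
C(10) = 1 + C(9) + C(8) = 1 + 109 + 67 = 177
C(11) = 1 + C(10) + C(9) = 1 + 177 + 109 = 287
C(12) = 1 + C(11) + C(10) = 1 + 287 + 177 = 465
C(13) = 1 + C(12) + C(11) = 1 + 465 + 287 = 753
C(14) = 1 + C(13) + C(12) = 1 + 753 + 465 = 1219
C(15) = 1 + C(14) + C(13) = 1 + 1219 + 753 = 1973
C(16) = 1 + C(15) + C(14) = 1 + 1973 + 1219 = 3193
C(17) = 1 + C(16) + C(15) = 1 + 3193 + 1973 = 5167
C(18) = 1 + C(17) + C(16) = 1 + 5167 + 3193 = 8361
C(19) = 1 + C(18) + C(17) = 1 + 8361 + 5167 = 13529
C(20) = 1 + C(19) + C(18) = 1 + 13529 + 8361 = 21891

21891


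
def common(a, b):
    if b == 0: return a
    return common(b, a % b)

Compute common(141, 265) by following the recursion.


common(141, 265) = common(265, 141)
common(265, 141) = common(141, 124)
common(141, 124) = common(124, 17)
common(124, 17) = common(17, 5)
common(17, 5) = common(5, 2)
common(5, 2) = common(2, 1)
common(2, 1) = common(1, 0)
common(1, 0) = 1  (base case)

1


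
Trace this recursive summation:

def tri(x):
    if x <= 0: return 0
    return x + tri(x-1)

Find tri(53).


tri(53)
= 53 + 52 + 51 + 50 + 49 + 48 + 47 + 46 + 45 + 44 + 43 + 42 + 41 + 40 + 39 + 38 + 37 + 36 + 35 + 34 + 33 + 32 + 31 + 30 + 29 + 28 + 27 + 26 + 25 + 24 + 23 + 22 + 21 + 20 + 19 + 18 + 17 + 16 + 15 + 14 + 13 + 12 + 11 + 10 + 9 + 8 + 7 + 6 + 5 + 4 + 3 + 2 + 1 + tri(0)
= 53 + 52 + 51 + 50 + 49 + 48 + 47 + 46 + 45 + 44 + 43 + 42 + 41 + 40 + 39 + 38 + 37 + 36 + 35 + 34 + 33 + 32 + 31 + 30 + 29 + 28 + 27 + 26 + 25 + 24 + 23 + 22 + 21 + 20 + 19 + 18 + 17 + 16 + 15 + 14 + 13 + 12 + 11 + 10 + 9 + 8 + 7 + 6 + 5 + 4 + 3 + 2 + 1 + 0
= 1431

1431


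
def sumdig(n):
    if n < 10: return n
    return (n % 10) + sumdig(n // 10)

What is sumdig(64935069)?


sumdig(64935069) = 9 + sumdig(6493506)
sumdig(6493506) = 6 + sumdig(649350)
sumdig(649350) = 0 + sumdig(64935)
sumdig(64935) = 5 + sumdig(6493)
sumdig(6493) = 3 + sumdig(649)
sumdig(649) = 9 + sumdig(64)
sumdig(64) = 4 + sumdig(6)
sumdig(6) = 6  (base case)
Total: 9 + 6 + 0 + 5 + 3 + 9 + 4 + 6 = 42

42


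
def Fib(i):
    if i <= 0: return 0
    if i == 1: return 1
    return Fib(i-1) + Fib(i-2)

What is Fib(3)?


Computing Fib(3) bottom-up:
Fib(0) = 0
Fib(1) = 1
Fib(2) = Fib(1) + Fib(0) = 1 + 0 = 1
Fib(3) = Fib(2) + Fib(1) = 1 + 1 = 2

2


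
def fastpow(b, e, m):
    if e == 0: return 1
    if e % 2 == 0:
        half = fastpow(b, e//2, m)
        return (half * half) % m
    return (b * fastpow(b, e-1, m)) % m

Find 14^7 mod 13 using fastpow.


fastpow(14, 7, 13): e is odd, compute fastpow(14, 6, 13)
  fastpow(14, 6, 13): e is even, compute fastpow(14, 3, 13)
    fastpow(14, 3, 13): e is odd, compute fastpow(14, 2, 13)
      fastpow(14, 2, 13): e is even, compute fastpow(14, 1, 13)
        fastpow(14, 1, 13): e is odd, compute fastpow(14, 0, 13)
          fastpow(14, 0, 13) = 1
        (14 * 1) % 13 = 1
      half=1, (1*1) % 13 = 1
    (14 * 1) % 13 = 1
  half=1, (1*1) % 13 = 1
(14 * 1) % 13 = 1

1


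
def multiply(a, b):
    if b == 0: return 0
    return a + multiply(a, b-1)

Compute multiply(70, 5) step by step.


multiply(70, 5) = 70 + multiply(70, 4)
multiply(70, 4) = 70 + multiply(70, 3)
multiply(70, 3) = 70 + multiply(70, 2)
multiply(70, 2) = 70 + multiply(70, 1)
multiply(70, 1) = 70 + multiply(70, 0)
multiply(70, 0) = 0  (base case)
Total: 70 + 70 + 70 + 70 + 70 + 0 = 350

350


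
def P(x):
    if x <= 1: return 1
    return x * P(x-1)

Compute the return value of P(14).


P(14)
= 14 * P(13)
= 14 * 13 * P(12)
= 14 * 13 * 12 * P(11)
= 14 * 13 * 12 * 11 * P(10)
= 14 * 13 * 12 * 11 * 10 * P(9)
= 14 * 13 * 12 * 11 * 10 * 9 * P(8)
= 14 * 13 * 12 * 11 * 10 * 9 * 8 * P(7)
= 14 * 13 * 12 * 11 * 10 * 9 * 8 * 7 * P(6)
= 14 * 13 * 12 * 11 * 10 * 9 * 8 * 7 * 6 * P(5)
= 14 * 13 * 12 * 11 * 10 * 9 * 8 * 7 * 6 * 5 * P(4)
= 14 * 13 * 12 * 11 * 10 * 9 * 8 * 7 * 6 * 5 * 4 * P(3)
= 14 * 13 * 12 * 11 * 10 * 9 * 8 * 7 * 6 * 5 * 4 * 3 * P(2)
= 14 * 13 * 12 * 11 * 10 * 9 * 8 * 7 * 6 * 5 * 4 * 3 * 2 * P(1)
= 14 * 13 * 12 * 11 * 10 * 9 * 8 * 7 * 6 * 5 * 4 * 3 * 2 * 1
= 87178291200

87178291200


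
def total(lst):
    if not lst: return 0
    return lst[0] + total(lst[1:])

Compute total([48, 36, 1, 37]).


total([48, 36, 1, 37]) = 48 + total([36, 1, 37])
total([36, 1, 37]) = 36 + total([1, 37])
total([1, 37]) = 1 + total([37])
total([37]) = 37 + total([])
total([]) = 0  (base case)
Total: 48 + 36 + 1 + 37 + 0 = 122

122


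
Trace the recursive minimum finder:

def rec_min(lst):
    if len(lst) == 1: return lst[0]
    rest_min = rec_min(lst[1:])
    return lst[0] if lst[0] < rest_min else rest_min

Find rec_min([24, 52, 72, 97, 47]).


rec_min([24, 52, 72, 97, 47]): compare 24 with rec_min([52, 72, 97, 47])
rec_min([52, 72, 97, 47]): compare 52 with rec_min([72, 97, 47])
rec_min([72, 97, 47]): compare 72 with rec_min([97, 47])
rec_min([97, 47]): compare 97 with rec_min([47])
rec_min([47]) = 47  (base case)
Compare 97 with 47 -> 47
Compare 72 with 47 -> 47
Compare 52 with 47 -> 47
Compare 24 with 47 -> 24

24


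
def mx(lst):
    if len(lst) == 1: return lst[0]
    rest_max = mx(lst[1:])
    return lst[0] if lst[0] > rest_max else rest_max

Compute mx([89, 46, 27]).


mx([89, 46, 27]): compare 89 with mx([46, 27])
mx([46, 27]): compare 46 with mx([27])
mx([27]) = 27  (base case)
Compare 46 with 27 -> 46
Compare 89 with 46 -> 89

89


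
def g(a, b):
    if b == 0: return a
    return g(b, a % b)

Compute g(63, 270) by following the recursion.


g(63, 270) = g(270, 63)
g(270, 63) = g(63, 18)
g(63, 18) = g(18, 9)
g(18, 9) = g(9, 0)
g(9, 0) = 9  (base case)

9


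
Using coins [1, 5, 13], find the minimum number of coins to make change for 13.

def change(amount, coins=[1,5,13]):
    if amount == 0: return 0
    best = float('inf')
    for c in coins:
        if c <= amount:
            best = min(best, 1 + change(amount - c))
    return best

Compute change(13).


Building up with DP:
change(0) = 0
change(1) = min(1+change(0)=1+0=1) = 1
change(2) = min(1+change(1)=1+1=2) = 2
change(3) = min(1+change(2)=1+2=3) = 3
change(4) = min(1+change(3)=1+3=4) = 4
change(5) = min(1+change(4)=1+4=5, 1+change(0)=1+0=1) = 1
change(6) = min(1+change(5)=1+1=2, 1+change(1)=1+1=2) = 2
change(7) = min(1+change(6)=1+2=3, 1+change(2)=1+2=3) = 3
change(8) = min(1+change(7)=1+3=4, 1+change(3)=1+3=4) = 4
change(9) = min(1+change(8)=1+4=5, 1+change(4)=1+4=5) = 5
change(10) = min(1+change(9)=1+5=6, 1+change(5)=1+1=2) = 2
change(11) = min(1+change(10)=1+2=3, 1+change(6)=1+2=3) = 3
change(12) = min(1+change(11)=1+3=4, 1+change(7)=1+3=4) = 4
change(13) = min(1+change(12)=1+4=5, 1+change(8)=1+4=5, 1+change(0)=1+0=1) = 1

1


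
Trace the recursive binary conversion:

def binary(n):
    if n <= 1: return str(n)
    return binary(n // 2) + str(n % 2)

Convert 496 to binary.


binary(496) = binary(248) + '0'
binary(248) = binary(124) + '0'
binary(124) = binary(62) + '0'
binary(62) = binary(31) + '0'
binary(31) = binary(15) + '1'
binary(15) = binary(7) + '1'
binary(7) = binary(3) + '1'
binary(3) = binary(1) + '1'
binary(1) = '1'  (base case)
Concatenating: '1' + '1' + '1' + '1' + '1' + '0' + '0' + '0' + '0' = '111110000'

111110000


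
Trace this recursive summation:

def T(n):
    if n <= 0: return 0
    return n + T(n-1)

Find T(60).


T(60)
= 60 + 59 + 58 + 57 + 56 + 55 + 54 + 53 + 52 + 51 + 50 + 49 + 48 + 47 + 46 + 45 + 44 + 43 + 42 + 41 + 40 + 39 + 38 + 37 + 36 + 35 + 34 + 33 + 32 + 31 + 30 + 29 + 28 + 27 + 26 + 25 + 24 + 23 + 22 + 21 + 20 + 19 + 18 + 17 + 16 + 15 + 14 + 13 + 12 + 11 + 10 + 9 + 8 + 7 + 6 + 5 + 4 + 3 + 2 + 1 + T(0)
= 60 + 59 + 58 + 57 + 56 + 55 + 54 + 53 + 52 + 51 + 50 + 49 + 48 + 47 + 46 + 45 + 44 + 43 + 42 + 41 + 40 + 39 + 38 + 37 + 36 + 35 + 34 + 33 + 32 + 31 + 30 + 29 + 28 + 27 + 26 + 25 + 24 + 23 + 22 + 21 + 20 + 19 + 18 + 17 + 16 + 15 + 14 + 13 + 12 + 11 + 10 + 9 + 8 + 7 + 6 + 5 + 4 + 3 + 2 + 1 + 0
= 1830

1830


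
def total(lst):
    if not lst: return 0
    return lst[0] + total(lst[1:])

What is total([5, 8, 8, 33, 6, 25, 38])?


total([5, 8, 8, 33, 6, 25, 38]) = 5 + total([8, 8, 33, 6, 25, 38])
total([8, 8, 33, 6, 25, 38]) = 8 + total([8, 33, 6, 25, 38])
total([8, 33, 6, 25, 38]) = 8 + total([33, 6, 25, 38])
total([33, 6, 25, 38]) = 33 + total([6, 25, 38])
total([6, 25, 38]) = 6 + total([25, 38])
total([25, 38]) = 25 + total([38])
total([38]) = 38 + total([])
total([]) = 0  (base case)
Total: 5 + 8 + 8 + 33 + 6 + 25 + 38 + 0 = 123

123


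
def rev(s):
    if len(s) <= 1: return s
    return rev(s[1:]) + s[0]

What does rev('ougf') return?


rev('ougf') = rev('ugf') + 'o'
rev('ugf') = rev('gf') + 'u'
rev('gf') = rev('f') + 'g'
rev('f') = 'f'  (base case)
Concatenating: 'f' + 'g' + 'u' + 'o' = 'fguo'

fguo


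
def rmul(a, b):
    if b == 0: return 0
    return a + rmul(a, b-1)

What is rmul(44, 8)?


rmul(44, 8) = 44 + rmul(44, 7)
rmul(44, 7) = 44 + rmul(44, 6)
rmul(44, 6) = 44 + rmul(44, 5)
rmul(44, 5) = 44 + rmul(44, 4)
rmul(44, 4) = 44 + rmul(44, 3)
rmul(44, 3) = 44 + rmul(44, 2)
rmul(44, 2) = 44 + rmul(44, 1)
rmul(44, 1) = 44 + rmul(44, 0)
rmul(44, 0) = 0  (base case)
Total: 44 + 44 + 44 + 44 + 44 + 44 + 44 + 44 + 0 = 352

352


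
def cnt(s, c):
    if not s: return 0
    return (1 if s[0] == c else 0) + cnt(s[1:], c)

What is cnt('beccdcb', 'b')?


s[0]='b' == 'b' -> 1
s[0]='e' != 'b' -> 0
s[0]='c' != 'b' -> 0
s[0]='c' != 'b' -> 0
s[0]='d' != 'b' -> 0
s[0]='c' != 'b' -> 0
s[0]='b' == 'b' -> 1
Sum: 1 + 0 + 0 + 0 + 0 + 0 + 1 = 2

2


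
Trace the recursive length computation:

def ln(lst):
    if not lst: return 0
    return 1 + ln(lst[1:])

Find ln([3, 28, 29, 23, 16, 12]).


ln([3, 28, 29, 23, 16, 12]) = 1 + ln([28, 29, 23, 16, 12])
ln([28, 29, 23, 16, 12]) = 1 + ln([29, 23, 16, 12])
ln([29, 23, 16, 12]) = 1 + ln([23, 16, 12])
ln([23, 16, 12]) = 1 + ln([16, 12])
ln([16, 12]) = 1 + ln([12])
ln([12]) = 1 + ln([])
ln([]) = 0  (base case)
Unwinding: 1 + 1 + 1 + 1 + 1 + 1 + 0 = 6

6


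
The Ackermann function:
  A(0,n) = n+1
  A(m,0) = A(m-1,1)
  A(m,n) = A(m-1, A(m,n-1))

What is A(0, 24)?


A(0, 24) = 25
Result: A(0, 24) = 25

25


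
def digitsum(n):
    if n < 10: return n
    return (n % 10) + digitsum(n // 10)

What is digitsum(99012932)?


digitsum(99012932) = 2 + digitsum(9901293)
digitsum(9901293) = 3 + digitsum(990129)
digitsum(990129) = 9 + digitsum(99012)
digitsum(99012) = 2 + digitsum(9901)
digitsum(9901) = 1 + digitsum(990)
digitsum(990) = 0 + digitsum(99)
digitsum(99) = 9 + digitsum(9)
digitsum(9) = 9  (base case)
Total: 2 + 3 + 9 + 2 + 1 + 0 + 9 + 9 = 35

35


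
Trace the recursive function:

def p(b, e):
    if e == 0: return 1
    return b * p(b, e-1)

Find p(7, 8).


p(7, 8)
= 7 * p(7, 7)
= 7 * 7 * p(7, 6)
= 7 * 7 * 7 * p(7, 5)
= 7 * 7 * 7 * 7 * p(7, 4)
= 7 * 7 * 7 * 7 * 7 * p(7, 3)
= 7 * 7 * 7 * 7 * 7 * 7 * p(7, 2)
= 7 * 7 * 7 * 7 * 7 * 7 * 7 * p(7, 1)
= 7 * 7 * 7 * 7 * 7 * 7 * 7 * 7 * p(7, 0)
= 7 * 7 * 7 * 7 * 7 * 7 * 7 * 7 * 1
= 5764801

5764801


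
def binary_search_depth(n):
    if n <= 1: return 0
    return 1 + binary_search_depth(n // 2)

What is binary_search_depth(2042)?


2042 / 2 = 1021
1021 / 2 = 510
510 / 2 = 255
255 / 2 = 127
127 / 2 = 63
63 / 2 = 31
31 / 2 = 15
15 / 2 = 7
7 / 2 = 3
3 / 2 = 1
Reached 1 after 10 halvings

10


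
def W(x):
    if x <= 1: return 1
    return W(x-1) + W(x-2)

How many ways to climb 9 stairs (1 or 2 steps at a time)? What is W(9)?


Building up from base cases:
W(0) = 1
W(1) = 1
W(2) = W(1) + W(0) = 1 + 1 = 2
W(3) = W(2) + W(1) = 2 + 1 = 3
W(4) = W(3) + W(2) = 3 + 2 = 5
W(5) = W(4) + W(3) = 5 + 3 = 8
W(6) = W(5) + W(4) = 8 + 5 = 13
W(7) = W(6) + W(5) = 13 + 8 = 21
W(8) = W(7) + W(6) = 21 + 13 = 34
W(9) = W(8) + W(7) = 34 + 21 = 55

55


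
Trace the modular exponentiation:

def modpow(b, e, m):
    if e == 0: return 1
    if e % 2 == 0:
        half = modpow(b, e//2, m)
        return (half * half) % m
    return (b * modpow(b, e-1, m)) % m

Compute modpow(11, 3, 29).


modpow(11, 3, 29): e is odd, compute modpow(11, 2, 29)
  modpow(11, 2, 29): e is even, compute modpow(11, 1, 29)
    modpow(11, 1, 29): e is odd, compute modpow(11, 0, 29)
      modpow(11, 0, 29) = 1
    (11 * 1) % 29 = 11
  half=11, (11*11) % 29 = 5
(11 * 5) % 29 = 26

26


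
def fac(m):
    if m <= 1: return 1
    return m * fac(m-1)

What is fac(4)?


fac(4)
= 4 * fac(3)
= 4 * 3 * fac(2)
= 4 * 3 * 2 * fac(1)
= 4 * 3 * 2 * 1
= 24

24


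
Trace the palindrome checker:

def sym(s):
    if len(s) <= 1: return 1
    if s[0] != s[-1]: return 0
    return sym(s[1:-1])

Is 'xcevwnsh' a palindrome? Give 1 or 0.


sym('xcevwnsh'): s[0]='x' != s[-1]='h' -> return 0
Result: 0 (not a palindrome)

0


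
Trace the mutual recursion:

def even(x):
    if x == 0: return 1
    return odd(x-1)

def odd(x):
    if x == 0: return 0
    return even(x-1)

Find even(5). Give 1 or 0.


even(5) = odd(4)
odd(4) = even(3)
even(3) = odd(2)
odd(2) = even(1)
even(1) = odd(0)
odd(0) = 0  (base case)
Result: 0

0


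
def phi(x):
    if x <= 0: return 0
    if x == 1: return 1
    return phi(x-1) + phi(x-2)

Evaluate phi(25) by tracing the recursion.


Computing phi(25) bottom-up:
phi(0) = 0
phi(1) = 1
phi(2) = phi(1) + phi(0) = 1 + 0 = 1
phi(3) = phi(2) + phi(1) = 1 + 1 = 2
phi(4) = phi(3) + phi(2) = 2 + 1 = 3
phi(5) = phi(4) + phi(3) = 3 + 2 = 5
phi(6) = phi(5) + phi(4) = 5 + 3 = 8
phi(7) = phi(6) + phi(5) = 8 + 5 = 13
phi(8) = phi(7) + phi(6) = 13 + 8 = 21
phi(9) = phi(8) + phi(7) = 21 + 13 = 34
phi(10) = phi(9) + phi(8) = 34 + 21 = 55
phi(11) = phi(10) + phi(9) = 55 + 34 = 89
phi(12) = phi(11) + phi(10) = 89 + 55 = 144
phi(13) = phi(12) + phi(11) = 144 + 89 = 233
phi(14) = phi(13) + phi(12) = 233 + 144 = 377
phi(15) = phi(14) + phi(13) = 377 + 233 = 610
phi(16) = phi(15) + phi(14) = 610 + 377 = 987
phi(17) = phi(16) + phi(15) = 987 + 610 = 1597
phi(18) = phi(17) + phi(16) = 1597 + 987 = 2584
phi(19) = phi(18) + phi(17) = 2584 + 1597 = 4181
phi(20) = phi(19) + phi(18) = 4181 + 2584 = 6765
phi(21) = phi(20) + phi(19) = 6765 + 4181 = 10946
phi(22) = phi(21) + phi(20) = 10946 + 6765 = 17711
phi(23) = phi(22) + phi(21) = 17711 + 10946 = 28657
phi(24) = phi(23) + phi(22) = 28657 + 17711 = 46368
phi(25) = phi(24) + phi(23) = 46368 + 28657 = 75025

75025


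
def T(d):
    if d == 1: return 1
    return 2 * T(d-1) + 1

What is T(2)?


T(2) = 2 * T(1) + 1
T(1) = 1  (base case)
T(2) = 2 * 1 + 1 = 3

3


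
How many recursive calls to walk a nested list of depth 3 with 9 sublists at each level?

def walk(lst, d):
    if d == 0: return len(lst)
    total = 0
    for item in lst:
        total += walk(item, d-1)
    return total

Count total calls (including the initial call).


At depth 0 (root): 1 call
At depth 1: each of 1 parents calls walk on 9 children = 9 calls
At depth 2: each of 9 parents calls walk on 9 children = 81 calls
At depth 3: each of 81 parents calls walk on 9 children = 729 calls
Total: 1 + 9 + 81 + 729 = 820

820


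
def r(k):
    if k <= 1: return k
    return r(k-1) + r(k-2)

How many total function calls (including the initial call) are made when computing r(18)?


Let C(n) = total calls for r(n)
C(0) = 1, C(1) = 1
C(2) = 1 + C(1) + C(0) = 1 + 1 + 1 = 3
C(3) = 1 + C(2) + C(1) = 1 + 3 + 1 = 5
C(4) = 1 + C(3) + C(2) = 1 + 5 + 3 = 9
C(5) = 1 + C(4) + C(3) = 1 + 9 + 5 = 15
C(6) = 1 + C(5) + C(4) = 1 + 15 + 9 = 25
C(7) = 1 + C(6) + C(5) = 1 + 25 + 15 = 41
C(8) = 1 + C(7) + C(6) = 1 + 41 + 25 = 67
C(9) = 1 + C(8) + C(7) = 1 + 67 + 41 = 109
C(10) = 1 + C(9) + C(8) = 1 + 109 + 67 = 177
C(11) = 1 + C(10) + C(9) = 1 + 177 + 109 = 287
C(12) = 1 + C(11) + C(10) = 1 + 287 + 177 = 465
C(13) = 1 + C(12) + C(11) = 1 + 465 + 287 = 753
C(14) = 1 + C(13) + C(12) = 1 + 753 + 465 = 1219
C(15) = 1 + C(14) + C(13) = 1 + 1219 + 753 = 1973
C(16) = 1 + C(15) + C(14) = 1 + 1973 + 1219 = 3193
C(17) = 1 + C(16) + C(15) = 1 + 3193 + 1973 = 5167
C(18) = 1 + C(17) + C(16) = 1 + 5167 + 3193 = 8361

8361


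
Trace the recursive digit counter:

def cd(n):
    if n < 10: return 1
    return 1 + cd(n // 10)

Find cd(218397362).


cd(218397362) = 1 + cd(21839736)
cd(21839736) = 1 + cd(2183973)
cd(2183973) = 1 + cd(218397)
cd(218397) = 1 + cd(21839)
cd(21839) = 1 + cd(2183)
cd(2183) = 1 + cd(218)
cd(218) = 1 + cd(21)
cd(21) = 1 + cd(2)
cd(2) = 1  (base case: 2 < 10)
Unwinding: 1 + 1 + 1 + 1 + 1 + 1 + 1 + 1 + 1 = 9

9


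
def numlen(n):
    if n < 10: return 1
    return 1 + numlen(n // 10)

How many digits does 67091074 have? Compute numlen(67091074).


numlen(67091074) = 1 + numlen(6709107)
numlen(6709107) = 1 + numlen(670910)
numlen(670910) = 1 + numlen(67091)
numlen(67091) = 1 + numlen(6709)
numlen(6709) = 1 + numlen(670)
numlen(670) = 1 + numlen(67)
numlen(67) = 1 + numlen(6)
numlen(6) = 1  (base case: 6 < 10)
Unwinding: 1 + 1 + 1 + 1 + 1 + 1 + 1 + 1 = 8

8


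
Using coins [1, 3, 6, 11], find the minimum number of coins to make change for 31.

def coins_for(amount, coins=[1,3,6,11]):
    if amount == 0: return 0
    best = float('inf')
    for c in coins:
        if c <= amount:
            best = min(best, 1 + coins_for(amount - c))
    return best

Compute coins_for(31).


Building up with DP:
coins_for(0) = 0
coins_for(1) = min(1+coins_for(0)=1+0=1) = 1
coins_for(2) = min(1+coins_for(1)=1+1=2) = 2
coins_for(3) = min(1+coins_for(2)=1+2=3, 1+coins_for(0)=1+0=1) = 1
coins_for(4) = min(1+coins_for(3)=1+1=2, 1+coins_for(1)=1+1=2) = 2
coins_for(5) = min(1+coins_for(4)=1+2=3, 1+coins_for(2)=1+2=3) = 3
coins_for(6) = min(1+coins_for(5)=1+3=4, 1+coins_for(3)=1+1=2, 1+coins_for(0)=1+0=1) = 1
coins_for(7) = min(1+coins_for(6)=1+1=2, 1+coins_for(4)=1+2=3, 1+coins_for(1)=1+1=2) = 2
coins_for(8) = min(1+coins_for(7)=1+2=3, 1+coins_for(5)=1+3=4, 1+coins_for(2)=1+2=3) = 3
coins_for(9) = min(1+coins_for(8)=1+3=4, 1+coins_for(6)=1+1=2, 1+coins_for(3)=1+1=2) = 2
coins_for(10) = min(1+coins_for(9)=1+2=3, 1+coins_for(7)=1+2=3, 1+coins_for(4)=1+2=3) = 3
coins_for(11) = min(1+coins_for(10)=1+3=4, 1+coins_for(8)=1+3=4, 1+coins_for(5)=1+3=4, 1+coins_for(0)=1+0=1) = 1
coins_for(12) = min(1+coins_for(11)=1+1=2, 1+coins_for(9)=1+2=3, 1+coins_for(6)=1+1=2, 1+coins_for(1)=1+1=2) = 2
coins_for(13) = min(1+coins_for(12)=1+2=3, 1+coins_for(10)=1+3=4, 1+coins_for(7)=1+2=3, 1+coins_for(2)=1+2=3) = 3
coins_for(14) = min(1+coins_for(13)=1+3=4, 1+coins_for(11)=1+1=2, 1+coins_for(8)=1+3=4, 1+coins_for(3)=1+1=2) = 2
coins_for(15) = min(1+coins_for(14)=1+2=3, 1+coins_for(12)=1+2=3, 1+coins_for(9)=1+2=3, 1+coins_for(4)=1+2=3) = 3
coins_for(16) = min(1+coins_for(15)=1+3=4, 1+coins_for(13)=1+3=4, 1+coins_for(10)=1+3=4, 1+coins_for(5)=1+3=4) = 4
coins_for(17) = min(1+coins_for(16)=1+4=5, 1+coins_for(14)=1+2=3, 1+coins_for(11)=1+1=2, 1+coins_for(6)=1+1=2) = 2
coins_for(18) = min(1+coins_for(17)=1+2=3, 1+coins_for(15)=1+3=4, 1+coins_for(12)=1+2=3, 1+coins_for(7)=1+2=3) = 3
coins_for(19) = min(1+coins_for(18)=1+3=4, 1+coins_for(16)=1+4=5, 1+coins_for(13)=1+3=4, 1+coins_for(8)=1+3=4) = 4
coins_for(20) = min(1+coins_for(19)=1+4=5, 1+coins_for(17)=1+2=3, 1+coins_for(14)=1+2=3, 1+coins_for(9)=1+2=3) = 3
coins_for(21) = min(1+coins_for(20)=1+3=4, 1+coins_for(18)=1+3=4, 1+coins_for(15)=1+3=4, 1+coins_for(10)=1+3=4) = 4
coins_for(22) = min(1+coins_for(21)=1+4=5, 1+coins_for(19)=1+4=5, 1+coins_for(16)=1+4=5, 1+coins_for(11)=1+1=2) = 2
coins_for(23) = min(1+coins_for(22)=1+2=3, 1+coins_for(20)=1+3=4, 1+coins_for(17)=1+2=3, 1+coins_for(12)=1+2=3) = 3
coins_for(24) = min(1+coins_for(23)=1+3=4, 1+coins_for(21)=1+4=5, 1+coins_for(18)=1+3=4, 1+coins_for(13)=1+3=4) = 4
coins_for(25) = min(1+coins_for(24)=1+4=5, 1+coins_for(22)=1+2=3, 1+coins_for(19)=1+4=5, 1+coins_for(14)=1+2=3) = 3
coins_for(26) = min(1+coins_for(25)=1+3=4, 1+coins_for(23)=1+3=4, 1+coins_for(20)=1+3=4, 1+coins_for(15)=1+3=4) = 4
coins_for(27) = min(1+coins_for(26)=1+4=5, 1+coins_for(24)=1+4=5, 1+coins_for(21)=1+4=5, 1+coins_for(16)=1+4=5) = 5
coins_for(28) = min(1+coins_for(27)=1+5=6, 1+coins_for(25)=1+3=4, 1+coins_for(22)=1+2=3, 1+coins_for(17)=1+2=3) = 3
coins_for(29) = min(1+coins_for(28)=1+3=4, 1+coins_for(26)=1+4=5, 1+coins_for(23)=1+3=4, 1+coins_for(18)=1+3=4) = 4
coins_for(30) = min(1+coins_for(29)=1+4=5, 1+coins_for(27)=1+5=6, 1+coins_for(24)=1+4=5, 1+coins_for(19)=1+4=5) = 5
coins_for(31) = min(1+coins_for(30)=1+5=6, 1+coins_for(28)=1+3=4, 1+coins_for(25)=1+3=4, 1+coins_for(20)=1+3=4) = 4

4


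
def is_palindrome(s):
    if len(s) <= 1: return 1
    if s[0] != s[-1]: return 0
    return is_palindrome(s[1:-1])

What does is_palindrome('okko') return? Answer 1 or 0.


is_palindrome('okko'): s[0]='o' == s[-1]='o' -> check is_palindrome('kk')
is_palindrome('kk'): s[0]='k' == s[-1]='k' -> check is_palindrome('')
is_palindrome(''): len <= 1 -> return 1  (base case)
Result: 1 (palindrome)

1


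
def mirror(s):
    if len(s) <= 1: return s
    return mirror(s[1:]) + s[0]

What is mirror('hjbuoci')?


mirror('hjbuoci') = mirror('jbuoci') + 'h'
mirror('jbuoci') = mirror('buoci') + 'j'
mirror('buoci') = mirror('uoci') + 'b'
mirror('uoci') = mirror('oci') + 'u'
mirror('oci') = mirror('ci') + 'o'
mirror('ci') = mirror('i') + 'c'
mirror('i') = 'i'  (base case)
Concatenating: 'i' + 'c' + 'o' + 'u' + 'b' + 'j' + 'h' = 'icoubjh'

icoubjh


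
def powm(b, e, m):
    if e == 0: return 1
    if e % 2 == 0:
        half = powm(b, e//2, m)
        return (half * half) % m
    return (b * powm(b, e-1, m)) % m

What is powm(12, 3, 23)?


powm(12, 3, 23): e is odd, compute powm(12, 2, 23)
  powm(12, 2, 23): e is even, compute powm(12, 1, 23)
    powm(12, 1, 23): e is odd, compute powm(12, 0, 23)
      powm(12, 0, 23) = 1
    (12 * 1) % 23 = 12
  half=12, (12*12) % 23 = 6
(12 * 6) % 23 = 3

3


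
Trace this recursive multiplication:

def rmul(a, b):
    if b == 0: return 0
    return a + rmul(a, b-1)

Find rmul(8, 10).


rmul(8, 10) = 8 + rmul(8, 9)
rmul(8, 9) = 8 + rmul(8, 8)
rmul(8, 8) = 8 + rmul(8, 7)
rmul(8, 7) = 8 + rmul(8, 6)
rmul(8, 6) = 8 + rmul(8, 5)
rmul(8, 5) = 8 + rmul(8, 4)
rmul(8, 4) = 8 + rmul(8, 3)
rmul(8, 3) = 8 + rmul(8, 2)
rmul(8, 2) = 8 + rmul(8, 1)
rmul(8, 1) = 8 + rmul(8, 0)
rmul(8, 0) = 0  (base case)
Total: 8 + 8 + 8 + 8 + 8 + 8 + 8 + 8 + 8 + 8 + 0 = 80

80


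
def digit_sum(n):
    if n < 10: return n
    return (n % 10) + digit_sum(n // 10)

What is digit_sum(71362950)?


digit_sum(71362950) = 0 + digit_sum(7136295)
digit_sum(7136295) = 5 + digit_sum(713629)
digit_sum(713629) = 9 + digit_sum(71362)
digit_sum(71362) = 2 + digit_sum(7136)
digit_sum(7136) = 6 + digit_sum(713)
digit_sum(713) = 3 + digit_sum(71)
digit_sum(71) = 1 + digit_sum(7)
digit_sum(7) = 7  (base case)
Total: 0 + 5 + 9 + 2 + 6 + 3 + 1 + 7 = 33

33


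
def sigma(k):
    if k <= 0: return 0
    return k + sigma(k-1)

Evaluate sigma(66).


sigma(66)
= 66 + 65 + 64 + 63 + 62 + 61 + 60 + 59 + 58 + 57 + 56 + 55 + 54 + 53 + 52 + 51 + 50 + 49 + 48 + 47 + 46 + 45 + 44 + 43 + 42 + 41 + 40 + 39 + 38 + 37 + 36 + 35 + 34 + 33 + 32 + 31 + 30 + 29 + 28 + 27 + 26 + 25 + 24 + 23 + 22 + 21 + 20 + 19 + 18 + 17 + 16 + 15 + 14 + 13 + 12 + 11 + 10 + 9 + 8 + 7 + 6 + 5 + 4 + 3 + 2 + 1 + sigma(0)
= 66 + 65 + 64 + 63 + 62 + 61 + 60 + 59 + 58 + 57 + 56 + 55 + 54 + 53 + 52 + 51 + 50 + 49 + 48 + 47 + 46 + 45 + 44 + 43 + 42 + 41 + 40 + 39 + 38 + 37 + 36 + 35 + 34 + 33 + 32 + 31 + 30 + 29 + 28 + 27 + 26 + 25 + 24 + 23 + 22 + 21 + 20 + 19 + 18 + 17 + 16 + 15 + 14 + 13 + 12 + 11 + 10 + 9 + 8 + 7 + 6 + 5 + 4 + 3 + 2 + 1 + 0
= 2211

2211


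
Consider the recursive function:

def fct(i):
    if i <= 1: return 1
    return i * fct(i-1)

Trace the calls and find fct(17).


fct(17)
= 17 * fct(16)
= 17 * 16 * fct(15)
= 17 * 16 * 15 * fct(14)
= 17 * 16 * 15 * 14 * fct(13)
= 17 * 16 * 15 * 14 * 13 * fct(12)
= 17 * 16 * 15 * 14 * 13 * 12 * fct(11)
= 17 * 16 * 15 * 14 * 13 * 12 * 11 * fct(10)
= 17 * 16 * 15 * 14 * 13 * 12 * 11 * 10 * fct(9)
= 17 * 16 * 15 * 14 * 13 * 12 * 11 * 10 * 9 * fct(8)
= 17 * 16 * 15 * 14 * 13 * 12 * 11 * 10 * 9 * 8 * fct(7)
= 17 * 16 * 15 * 14 * 13 * 12 * 11 * 10 * 9 * 8 * 7 * fct(6)
= 17 * 16 * 15 * 14 * 13 * 12 * 11 * 10 * 9 * 8 * 7 * 6 * fct(5)
= 17 * 16 * 15 * 14 * 13 * 12 * 11 * 10 * 9 * 8 * 7 * 6 * 5 * fct(4)
= 17 * 16 * 15 * 14 * 13 * 12 * 11 * 10 * 9 * 8 * 7 * 6 * 5 * 4 * fct(3)
= 17 * 16 * 15 * 14 * 13 * 12 * 11 * 10 * 9 * 8 * 7 * 6 * 5 * 4 * 3 * fct(2)
= 17 * 16 * 15 * 14 * 13 * 12 * 11 * 10 * 9 * 8 * 7 * 6 * 5 * 4 * 3 * 2 * fct(1)
= 17 * 16 * 15 * 14 * 13 * 12 * 11 * 10 * 9 * 8 * 7 * 6 * 5 * 4 * 3 * 2 * 1
= 355687428096000

355687428096000


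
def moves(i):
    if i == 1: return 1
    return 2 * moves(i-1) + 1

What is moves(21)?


moves(21) = 2 * moves(20) + 1
moves(20) = 2 * moves(19) + 1
moves(19) = 2 * moves(18) + 1
moves(18) = 2 * moves(17) + 1
moves(17) = 2 * moves(16) + 1
moves(16) = 2 * moves(15) + 1
moves(15) = 2 * moves(14) + 1
moves(14) = 2 * moves(13) + 1
moves(13) = 2 * moves(12) + 1
moves(12) = 2 * moves(11) + 1
moves(11) = 2 * moves(10) + 1
moves(10) = 2 * moves(9) + 1
moves(9) = 2 * moves(8) + 1
moves(8) = 2 * moves(7) + 1
moves(7) = 2 * moves(6) + 1
moves(6) = 2 * moves(5) + 1
moves(5) = 2 * moves(4) + 1
moves(4) = 2 * moves(3) + 1
moves(3) = 2 * moves(2) + 1
moves(2) = 2 * moves(1) + 1
moves(1) = 1  (base case)
moves(2) = 2 * 1 + 1 = 3
moves(3) = 2 * 3 + 1 = 7
moves(4) = 2 * 7 + 1 = 15
moves(5) = 2 * 15 + 1 = 31
moves(6) = 2 * 31 + 1 = 63
moves(7) = 2 * 63 + 1 = 127
moves(8) = 2 * 127 + 1 = 255
moves(9) = 2 * 255 + 1 = 511
moves(10) = 2 * 511 + 1 = 1023
moves(11) = 2 * 1023 + 1 = 2047
moves(12) = 2 * 2047 + 1 = 4095
moves(13) = 2 * 4095 + 1 = 8191
moves(14) = 2 * 8191 + 1 = 16383
moves(15) = 2 * 16383 + 1 = 32767
moves(16) = 2 * 32767 + 1 = 65535
moves(17) = 2 * 65535 + 1 = 131071
moves(18) = 2 * 131071 + 1 = 262143
moves(19) = 2 * 262143 + 1 = 524287
moves(20) = 2 * 524287 + 1 = 1048575
moves(21) = 2 * 1048575 + 1 = 2097151

2097151


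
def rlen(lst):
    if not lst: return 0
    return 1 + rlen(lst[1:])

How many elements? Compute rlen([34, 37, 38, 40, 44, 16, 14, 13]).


rlen([34, 37, 38, 40, 44, 16, 14, 13]) = 1 + rlen([37, 38, 40, 44, 16, 14, 13])
rlen([37, 38, 40, 44, 16, 14, 13]) = 1 + rlen([38, 40, 44, 16, 14, 13])
rlen([38, 40, 44, 16, 14, 13]) = 1 + rlen([40, 44, 16, 14, 13])
rlen([40, 44, 16, 14, 13]) = 1 + rlen([44, 16, 14, 13])
rlen([44, 16, 14, 13]) = 1 + rlen([16, 14, 13])
rlen([16, 14, 13]) = 1 + rlen([14, 13])
rlen([14, 13]) = 1 + rlen([13])
rlen([13]) = 1 + rlen([])
rlen([]) = 0  (base case)
Unwinding: 1 + 1 + 1 + 1 + 1 + 1 + 1 + 1 + 0 = 8

8


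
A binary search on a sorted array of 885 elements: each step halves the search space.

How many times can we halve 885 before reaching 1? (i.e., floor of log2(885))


885 / 2 = 442
442 / 2 = 221
221 / 2 = 110
110 / 2 = 55
55 / 2 = 27
27 / 2 = 13
13 / 2 = 6
6 / 2 = 3
3 / 2 = 1
Reached 1 after 9 halvings

9


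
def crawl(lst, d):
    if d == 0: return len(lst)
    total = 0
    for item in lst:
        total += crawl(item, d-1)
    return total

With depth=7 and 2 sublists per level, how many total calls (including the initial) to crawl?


At depth 0 (root): 1 call
At depth 1: each of 1 parents calls crawl on 2 children = 2 calls
At depth 2: each of 2 parents calls crawl on 2 children = 4 calls
At depth 3: each of 4 parents calls crawl on 2 children = 8 calls
At depth 4: each of 8 parents calls crawl on 2 children = 16 calls
At depth 5: each of 16 parents calls crawl on 2 children = 32 calls
At depth 6: each of 32 parents calls crawl on 2 children = 64 calls
At depth 7: each of 64 parents calls crawl on 2 children = 128 calls
Total: 1 + 2 + 4 + 8 + 16 + 32 + 64 + 128 = 255

255


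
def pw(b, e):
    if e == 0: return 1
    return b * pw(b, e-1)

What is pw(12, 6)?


pw(12, 6)
= 12 * pw(12, 5)
= 12 * 12 * pw(12, 4)
= 12 * 12 * 12 * pw(12, 3)
= 12 * 12 * 12 * 12 * pw(12, 2)
= 12 * 12 * 12 * 12 * 12 * pw(12, 1)
= 12 * 12 * 12 * 12 * 12 * 12 * pw(12, 0)
= 12 * 12 * 12 * 12 * 12 * 12 * 1
= 2985984

2985984


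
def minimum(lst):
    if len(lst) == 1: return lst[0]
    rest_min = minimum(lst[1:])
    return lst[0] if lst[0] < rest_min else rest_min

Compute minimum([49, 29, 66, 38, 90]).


minimum([49, 29, 66, 38, 90]): compare 49 with minimum([29, 66, 38, 90])
minimum([29, 66, 38, 90]): compare 29 with minimum([66, 38, 90])
minimum([66, 38, 90]): compare 66 with minimum([38, 90])
minimum([38, 90]): compare 38 with minimum([90])
minimum([90]) = 90  (base case)
Compare 38 with 90 -> 38
Compare 66 with 38 -> 38
Compare 29 with 38 -> 29
Compare 49 with 29 -> 29

29


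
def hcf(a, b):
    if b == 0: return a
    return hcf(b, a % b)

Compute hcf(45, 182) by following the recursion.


hcf(45, 182) = hcf(182, 45)
hcf(182, 45) = hcf(45, 2)
hcf(45, 2) = hcf(2, 1)
hcf(2, 1) = hcf(1, 0)
hcf(1, 0) = 1  (base case)

1


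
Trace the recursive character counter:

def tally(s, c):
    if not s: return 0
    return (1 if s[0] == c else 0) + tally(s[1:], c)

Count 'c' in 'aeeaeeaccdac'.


s[0]='a' != 'c' -> 0
s[0]='e' != 'c' -> 0
s[0]='e' != 'c' -> 0
s[0]='a' != 'c' -> 0
s[0]='e' != 'c' -> 0
s[0]='e' != 'c' -> 0
s[0]='a' != 'c' -> 0
s[0]='c' == 'c' -> 1
s[0]='c' == 'c' -> 1
s[0]='d' != 'c' -> 0
s[0]='a' != 'c' -> 0
s[0]='c' == 'c' -> 1
Sum: 0 + 0 + 0 + 0 + 0 + 0 + 0 + 1 + 1 + 0 + 0 + 1 = 3

3


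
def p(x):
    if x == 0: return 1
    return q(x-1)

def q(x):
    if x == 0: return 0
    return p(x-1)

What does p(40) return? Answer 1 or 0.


p(40) = q(39)
q(39) = p(38)
p(38) = q(37)
q(37) = p(36)
p(36) = q(35)
q(35) = p(34)
p(34) = q(33)
q(33) = p(32)
p(32) = q(31)
q(31) = p(30)
p(30) = q(29)
q(29) = p(28)
p(28) = q(27)
q(27) = p(26)
p(26) = q(25)
q(25) = p(24)
p(24) = q(23)
q(23) = p(22)
p(22) = q(21)
q(21) = p(20)
p(20) = q(19)
q(19) = p(18)
p(18) = q(17)
q(17) = p(16)
p(16) = q(15)
q(15) = p(14)
p(14) = q(13)
q(13) = p(12)
p(12) = q(11)
q(11) = p(10)
p(10) = q(9)
q(9) = p(8)
p(8) = q(7)
q(7) = p(6)
p(6) = q(5)
q(5) = p(4)
p(4) = q(3)
q(3) = p(2)
p(2) = q(1)
q(1) = p(0)
p(0) = 1  (base case)
Result: 1

1
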